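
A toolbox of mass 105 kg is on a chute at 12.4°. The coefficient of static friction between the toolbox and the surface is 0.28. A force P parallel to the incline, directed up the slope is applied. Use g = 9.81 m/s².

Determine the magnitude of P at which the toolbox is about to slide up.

At impending motion up the slope, friction acts down-slope at its limit: f = μ_s N.
P is parallel to the surface, so N = m g cos θ = 1010 N.
Along the incline: P = m g sin θ + μ_s N = 221 + 0.28×1010 = 503 N.

P ≈ 503 N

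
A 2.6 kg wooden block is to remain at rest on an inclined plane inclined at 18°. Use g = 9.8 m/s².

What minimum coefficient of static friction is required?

μ_s,min ≈ 0.325

At the slip threshold m g sin θ = μ_s m g cos θ, so μ_s,min = tan θ.
μ_s,min = tan 18° = 0.325.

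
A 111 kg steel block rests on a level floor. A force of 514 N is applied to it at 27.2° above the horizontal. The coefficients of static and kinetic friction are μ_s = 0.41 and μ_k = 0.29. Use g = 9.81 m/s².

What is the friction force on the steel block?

The vertical component of P reduces the normal force: N = m g − P sin α = 1089 − 234.9 = 854 N.
Horizontally, friction must balance P cos α = 457.2 N.
The static-friction limit is μ_s N = 350.1 N.
The required friction exceeds μ_s N, so the steel block moves and f = μ_k N = 248 N.

f ≈ 248 N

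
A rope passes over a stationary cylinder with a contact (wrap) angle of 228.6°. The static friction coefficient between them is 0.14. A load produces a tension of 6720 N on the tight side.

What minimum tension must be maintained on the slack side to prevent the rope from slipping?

T_min ≈ 3840 N

Capstan equation at impending slip: T_tight/T_slack = e^{μβ}.
β = 228.6° = 3.99 rad; e^{μβ} = e^{0.14×3.99} = 1.748.
T_slack = T_tight / e^{μβ} = 6720 / 1.748 = 3840 N.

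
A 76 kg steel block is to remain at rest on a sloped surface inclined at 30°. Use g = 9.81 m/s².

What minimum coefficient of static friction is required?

At the slip threshold m g sin θ = μ_s m g cos θ, so μ_s,min = tan θ.
μ_s,min = tan 30° = 0.577.

μ_s,min ≈ 0.577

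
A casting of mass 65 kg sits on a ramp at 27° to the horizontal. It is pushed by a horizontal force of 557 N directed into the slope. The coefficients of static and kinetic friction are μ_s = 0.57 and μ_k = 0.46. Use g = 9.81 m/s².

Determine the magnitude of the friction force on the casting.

Resolve perpendicular to the incline: N = m g cos θ + P sin θ = 65×9.81×cos 27° + 557×sin 27° = 821 N.
Along the incline, the net driving force (taking up-slope positive) is P cos θ − m g sin θ = 496.3 − 289.5 = 206.8 N, so equilibrium requires friction f = -206.8 N (down-slope).
Maximum static friction: μ_s N = 0.57 × 821 = 468 N.
Since 206.8 N is within the 468 N limit, the casting stays put and friction is exactly 207 N.

f ≈ 207 N (down the incline)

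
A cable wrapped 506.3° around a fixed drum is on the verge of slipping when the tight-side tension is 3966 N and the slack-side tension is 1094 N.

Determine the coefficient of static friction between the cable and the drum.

T₂/T₁ = e^{μβ} → μ = ln(T₂/T₁)/β.
β = 506.3° = 8.837 rad.
μ = ln(3966/1094)/8.837 = ln(3.625)/8.837 = 0.146.

μ ≈ 0.146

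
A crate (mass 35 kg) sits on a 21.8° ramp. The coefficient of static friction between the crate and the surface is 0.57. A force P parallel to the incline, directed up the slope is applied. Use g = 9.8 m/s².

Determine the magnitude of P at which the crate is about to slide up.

P ≈ 309 N

At impending motion up the slope, friction acts down-slope at its limit: f = μ_s N.
P is parallel to the surface, so N = m g cos θ = 318 N.
Along the incline: P = m g sin θ + μ_s N = 127 + 0.57×318 = 309 N.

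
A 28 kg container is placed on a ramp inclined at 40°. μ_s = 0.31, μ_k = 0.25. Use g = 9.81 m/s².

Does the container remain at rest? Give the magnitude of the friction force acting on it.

f ≈ 52.6 N

N = m g cos θ = 210 N.
Down-slope weight component: m g sin θ = 177 N.
μ_s N = 65.2 N.
177 > 65.2 N, so it slides; kinetic friction f = μ_k N = 0.25×210 = 52.6 N.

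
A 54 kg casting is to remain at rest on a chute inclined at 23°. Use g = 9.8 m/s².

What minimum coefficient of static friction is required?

μ_s,min ≈ 0.424

At the slip threshold m g sin θ = μ_s m g cos θ, so μ_s,min = tan θ.
μ_s,min = tan 23° = 0.424.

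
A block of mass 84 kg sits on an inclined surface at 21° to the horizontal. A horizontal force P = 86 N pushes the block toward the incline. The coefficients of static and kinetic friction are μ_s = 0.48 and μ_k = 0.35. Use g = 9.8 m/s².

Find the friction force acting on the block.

Normal direction: N = m g cos θ + P sin θ = 799.3 N.
Parallel to the incline: P cos θ − m g sin θ = 80.29 − 295 = -214.7 N; the friction needed to balance this is 214.7 N acting up the slope.
The limit of static friction is μ_s N = 383.7 N.
Since 214.7 N is within the 383.7 N limit, the block stays put and friction is exactly 215 N.

f ≈ 215 N (up the incline)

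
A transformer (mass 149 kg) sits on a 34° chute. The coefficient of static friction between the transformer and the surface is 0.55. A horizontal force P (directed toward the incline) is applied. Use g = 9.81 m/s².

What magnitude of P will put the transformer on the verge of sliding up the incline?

At impending motion up the slope, friction acts down-slope at its limit: f = μ_s N.
Perpendicular to the incline: N = m g cos θ + P sin θ.
Along the incline: P cos θ = m g sin θ + μ_s N = m g sin θ + μ_s (m g cos θ + P sin θ).
Solving, P (cos θ − μ_s sin θ) = m g (sin θ + μ_s cos θ), so P = 149×9.81×(sin 34° + 0.55 cos 34°)/(cos 34° − 0.55 sin 34°) = 1460×1.015/0.5215 = 2850 N.

P ≈ 2850 N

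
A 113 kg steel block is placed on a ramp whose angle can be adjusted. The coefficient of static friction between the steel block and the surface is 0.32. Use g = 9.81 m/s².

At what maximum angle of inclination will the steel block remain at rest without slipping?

At the slip threshold, m g sin θ = μ_s · m g cos θ, so tan θ = μ_s.
θ_max = arctan(0.32) = 17.7°.

θ_max ≈ 17.7°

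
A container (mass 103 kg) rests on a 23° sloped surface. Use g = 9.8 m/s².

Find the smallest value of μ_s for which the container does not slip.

At the slip threshold m g sin θ = μ_s m g cos θ, so μ_s,min = tan θ.
μ_s,min = tan 23° = 0.424.

μ_s,min ≈ 0.424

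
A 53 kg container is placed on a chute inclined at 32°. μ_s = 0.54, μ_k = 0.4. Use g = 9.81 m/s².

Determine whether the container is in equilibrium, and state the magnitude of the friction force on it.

f ≈ 176 N

N = m g cos θ = 441 N.
Down-slope weight component: m g sin θ = 276 N.
μ_s N = 238 N.
276 > 238 N, so it slides; kinetic friction f = μ_k N = 0.4×441 = 176 N.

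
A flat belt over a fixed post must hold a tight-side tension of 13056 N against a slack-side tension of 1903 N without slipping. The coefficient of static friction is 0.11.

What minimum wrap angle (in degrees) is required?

T₂/T₁ = e^{μβ} → β = ln(T₂/T₁)/μ.
β = ln(13056/1903)/0.11 = 1.926/0.11 = 17.51 rad.
In degrees: β = 17.51 × 180/π = 1000°.

β_min ≈ 1000°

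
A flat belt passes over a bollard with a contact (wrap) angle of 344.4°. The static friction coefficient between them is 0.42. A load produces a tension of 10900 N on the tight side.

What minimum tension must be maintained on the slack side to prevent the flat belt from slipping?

Capstan equation at impending slip: T_tight/T_slack = e^{μβ}.
β = 344.4° = 6.011 rad; e^{μβ} = e^{0.42×6.011} = 12.49.
T_slack = T_tight / e^{μβ} = 10900 / 12.49 = 873 N.

T_min ≈ 873 N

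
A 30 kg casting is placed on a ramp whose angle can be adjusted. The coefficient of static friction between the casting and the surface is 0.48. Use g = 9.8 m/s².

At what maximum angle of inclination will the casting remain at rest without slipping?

θ_max ≈ 25.6°

At the slip threshold, m g sin θ = μ_s · m g cos θ, so tan θ = μ_s.
θ_max = arctan(0.48) = 25.6°.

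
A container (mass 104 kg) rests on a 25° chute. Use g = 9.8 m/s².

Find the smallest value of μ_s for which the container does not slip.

μ_s,min ≈ 0.466

At the slip threshold m g sin θ = μ_s m g cos θ, so μ_s,min = tan θ.
μ_s,min = tan 25° = 0.466.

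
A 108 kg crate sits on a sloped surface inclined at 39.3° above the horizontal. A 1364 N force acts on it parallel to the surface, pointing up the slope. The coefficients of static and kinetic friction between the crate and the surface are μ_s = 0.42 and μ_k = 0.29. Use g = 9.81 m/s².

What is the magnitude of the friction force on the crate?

Perpendicular to the surface, N = m g cos θ = 108·9.81·cos 39.3° = 819.9 N.
For equilibrium along the incline the friction force must supply f = m g sin θ − P = 671.1 − 1364 = -692.9 N (positive meaning up-slope).
Maximum static friction available: μ_s N = 0.42 × 819.9 = 344.3 N.
|-692.9| exceeds 344.3 N, so the crate slips up-slope; friction is kinetic, f = μ_k N = 0.29×819.9 = 238 N.

f ≈ 238 N (down the incline)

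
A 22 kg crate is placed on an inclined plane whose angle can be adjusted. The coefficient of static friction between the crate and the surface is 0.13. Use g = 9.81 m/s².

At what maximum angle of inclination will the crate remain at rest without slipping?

At the slip threshold, m g sin θ = μ_s · m g cos θ, so tan θ = μ_s.
θ_max = arctan(0.13) = 7.41°.

θ_max ≈ 7.41°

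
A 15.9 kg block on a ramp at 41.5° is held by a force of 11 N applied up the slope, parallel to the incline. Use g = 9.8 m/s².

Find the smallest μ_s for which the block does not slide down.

N = m g cos θ = 116.7 N.
Friction must make up the shortfall along the incline: f = m g sin θ − P = 103.2 − 11 = 92.25 N.
At the threshold f = μ_s N, so μ_s,min = 92.25/116.7 = 0.79.

μ_s,min ≈ 0.79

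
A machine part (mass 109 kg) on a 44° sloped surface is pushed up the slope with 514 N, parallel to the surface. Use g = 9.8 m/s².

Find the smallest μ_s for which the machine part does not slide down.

N = m g cos θ = 768.4 N.
Friction must make up the shortfall along the incline: f = m g sin θ − P = 742 − 514 = 228 N.
At the threshold f = μ_s N, so μ_s,min = 228/768.4 = 0.297.

μ_s,min ≈ 0.297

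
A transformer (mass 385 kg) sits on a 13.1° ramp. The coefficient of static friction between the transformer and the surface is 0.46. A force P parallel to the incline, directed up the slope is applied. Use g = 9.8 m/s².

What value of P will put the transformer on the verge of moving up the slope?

At impending motion up the slope, friction acts down-slope at its limit: f = μ_s N.
P is parallel to the surface, so N = m g cos θ = 3670 N.
Along the incline: P = m g sin θ + μ_s N = 855 + 0.46×3670 = 2550 N.

P ≈ 2550 N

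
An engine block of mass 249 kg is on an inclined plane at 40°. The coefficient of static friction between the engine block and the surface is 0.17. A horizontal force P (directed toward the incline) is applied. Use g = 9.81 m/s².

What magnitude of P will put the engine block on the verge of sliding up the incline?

P ≈ 2880 N

At impending motion up the slope, friction acts down-slope at its limit: f = μ_s N.
Perpendicular to the incline: N = m g cos θ + P sin θ.
Along the incline: P cos θ = m g sin θ + μ_s N = m g sin θ + μ_s (m g cos θ + P sin θ).
Solving, P (cos θ − μ_s sin θ) = m g (sin θ + μ_s cos θ), so P = 249×9.81×(sin 40° + 0.17 cos 40°)/(cos 40° − 0.17 sin 40°) = 2440×0.773/0.6568 = 2880 N.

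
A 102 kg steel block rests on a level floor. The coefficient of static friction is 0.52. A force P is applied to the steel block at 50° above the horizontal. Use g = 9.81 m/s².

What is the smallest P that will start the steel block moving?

P ≈ 500 N

N = m g − P sin α (the pull lifts the steel block).
At impending slip, P cos α = μ_s N = μ_s (m g − P sin α).
Solving: P (cos α + μ_s sin α) = μ_s m g → P = 0.52×1000/(cos 50° + 0.52 sin 50°) = 520/1.041 = 500 N.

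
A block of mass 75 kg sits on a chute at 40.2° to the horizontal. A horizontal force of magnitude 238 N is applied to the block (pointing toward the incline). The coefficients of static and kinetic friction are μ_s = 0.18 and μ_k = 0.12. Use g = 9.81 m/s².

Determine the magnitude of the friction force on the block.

Resolve perpendicular to the incline: N = m g cos θ + P sin θ = 75×9.81×cos 40.2° + 238×sin 40.2° = 715.6 N.
Along the incline, the net driving force (taking up-slope positive) is P cos θ − m g sin θ = 181.8 − 474.9 = -293.1 N, so equilibrium requires friction f = 293.1 N (up-slope).
The limit of static friction is μ_s N = 128.8 N.
|f_req| = 293.1 > 128.8 N → the block slides down the incline; f = μ_k N = 0.12 × 715.6 = 85.9 N.

f ≈ 85.9 N (up the incline)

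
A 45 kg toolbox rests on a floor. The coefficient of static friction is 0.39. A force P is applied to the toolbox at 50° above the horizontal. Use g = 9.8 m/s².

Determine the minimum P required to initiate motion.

N = m g − P sin α (the pull lifts the toolbox).
At impending slip, P cos α = μ_s N = μ_s (m g − P sin α).
Solving: P (cos α + μ_s sin α) = μ_s m g → P = 0.39×441/(cos 50° + 0.39 sin 50°) = 172/0.9415 = 183 N.

P ≈ 183 N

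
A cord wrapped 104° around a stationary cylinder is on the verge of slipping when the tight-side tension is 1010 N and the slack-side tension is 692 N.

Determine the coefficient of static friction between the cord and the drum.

T₂/T₁ = e^{μβ} → μ = ln(T₂/T₁)/β.
β = 104° = 1.815 rad.
μ = ln(1010/692)/1.815 = ln(1.46)/1.815 = 0.208.

μ ≈ 0.208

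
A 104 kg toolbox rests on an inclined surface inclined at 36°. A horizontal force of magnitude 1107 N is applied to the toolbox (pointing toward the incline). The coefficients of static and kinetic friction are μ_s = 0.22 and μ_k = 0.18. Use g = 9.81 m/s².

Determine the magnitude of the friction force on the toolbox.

Normal direction: N = m g cos θ + P sin θ = 1476 N.
Parallel to the incline: P cos θ − m g sin θ = 895.6 − 599.7 = 295.9 N; the friction needed to balance this is 295.9 N acting down the slope.
Maximum static friction: μ_s N = 0.22 × 1476 = 324.7 N.
|f_req| = 295.9 ≤ 324.7 N → the toolbox is in equilibrium; friction equals the required value.

f ≈ 296 N (down the incline)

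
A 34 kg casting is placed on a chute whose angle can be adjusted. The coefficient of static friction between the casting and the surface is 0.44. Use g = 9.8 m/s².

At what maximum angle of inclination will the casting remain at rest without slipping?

θ_max ≈ 23.7°

At the slip threshold, m g sin θ = μ_s · m g cos θ, so tan θ = μ_s.
θ_max = arctan(0.44) = 23.7°.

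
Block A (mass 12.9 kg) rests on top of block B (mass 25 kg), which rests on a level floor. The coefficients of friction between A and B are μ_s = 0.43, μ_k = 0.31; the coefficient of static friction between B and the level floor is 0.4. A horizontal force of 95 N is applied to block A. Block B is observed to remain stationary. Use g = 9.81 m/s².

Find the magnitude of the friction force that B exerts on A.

f ≈ 39.2 N

Between the blocks, N₁ = m_A g = 126.5 N.
Maximum static friction on A from B: μ_s N₁ = 0.43×126.5 = 54.42 N.
Since P = 95 N > 54.42 N, A slides on B; the A–B friction is kinetic: f₁ = μ_k N₁ = 0.31×126.5 = 39.2 N.
By Newton's third law B feels 39.2 N forward from A. With B stationary, the floor's static friction on B balances it: f₂ = 39.2 N (well within μ_s(m_A+m_B)g = 148.7 N).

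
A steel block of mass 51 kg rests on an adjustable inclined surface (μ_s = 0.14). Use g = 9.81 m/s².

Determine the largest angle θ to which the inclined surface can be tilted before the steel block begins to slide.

At the slip threshold, m g sin θ = μ_s · m g cos θ, so tan θ = μ_s.
θ_max = arctan(0.14) = 7.97°.

θ_max ≈ 7.97°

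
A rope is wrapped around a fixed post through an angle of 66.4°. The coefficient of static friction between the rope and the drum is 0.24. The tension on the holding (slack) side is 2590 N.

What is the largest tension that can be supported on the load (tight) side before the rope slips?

T_max ≈ 3420 N

At impending slip the capstan equation gives T₂/T₁ = e^{μβ} with β in radians.
β = 66.4° × π/180 = 1.159 rad.
e^{μβ} = e^{0.24×1.159} = 1.321.
T₂ = T₁ · e^{μβ} = 2590 × 1.321 = 3420 N.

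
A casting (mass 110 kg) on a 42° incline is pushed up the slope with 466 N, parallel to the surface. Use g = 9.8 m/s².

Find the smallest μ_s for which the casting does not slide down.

N = m g cos θ = 801.1 N.
Friction must make up the shortfall along the incline: f = m g sin θ − P = 721.3 − 466 = 255.3 N.
At the threshold f = μ_s N, so μ_s,min = 255.3/801.1 = 0.319.

μ_s,min ≈ 0.319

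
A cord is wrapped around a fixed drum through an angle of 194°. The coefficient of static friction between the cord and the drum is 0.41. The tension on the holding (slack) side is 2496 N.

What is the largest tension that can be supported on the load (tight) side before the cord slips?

T_max ≈ 10000 N

At impending slip the capstan equation gives T₂/T₁ = e^{μβ} with β in radians.
β = 194° × π/180 = 3.386 rad.
e^{μβ} = e^{0.41×3.386} = 4.008.
T₂ = T₁ · e^{μβ} = 2496 × 4.008 = 10000 N.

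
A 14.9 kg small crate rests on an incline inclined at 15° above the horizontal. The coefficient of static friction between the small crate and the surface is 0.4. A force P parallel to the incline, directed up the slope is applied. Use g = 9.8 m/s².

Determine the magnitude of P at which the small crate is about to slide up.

P ≈ 94.2 N

At impending motion up the slope, friction acts down-slope at its limit: f = μ_s N.
P is parallel to the surface, so N = m g cos θ = 141 N.
Along the incline: P = m g sin θ + μ_s N = 37.8 + 0.4×141 = 94.2 N.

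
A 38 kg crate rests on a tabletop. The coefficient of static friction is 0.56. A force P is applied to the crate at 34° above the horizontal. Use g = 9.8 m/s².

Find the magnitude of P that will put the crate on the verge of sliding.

P ≈ 183 N

N = m g − P sin α (the pull lifts the crate).
At impending slip, P cos α = μ_s N = μ_s (m g − P sin α).
Solving: P (cos α + μ_s sin α) = μ_s m g → P = 0.56×372/(cos 34° + 0.56 sin 34°) = 209/1.142 = 183 N.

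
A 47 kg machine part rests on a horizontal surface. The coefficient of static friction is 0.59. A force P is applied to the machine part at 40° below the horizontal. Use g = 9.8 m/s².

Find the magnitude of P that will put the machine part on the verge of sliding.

P ≈ 703 N

N = m g + P sin α (the push presses the machine part into the horizontal surface).
At impending slip, P cos α = μ_s N = μ_s (m g + P sin α).
Solving: P (cos α − μ_s sin α) = μ_s m g → P = 0.59×461/(cos 40° − 0.59 sin 40°) = 272/0.3868 = 703 N.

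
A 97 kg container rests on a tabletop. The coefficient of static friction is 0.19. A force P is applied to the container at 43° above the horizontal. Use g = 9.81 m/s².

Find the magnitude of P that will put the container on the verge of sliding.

P ≈ 210 N

N = m g − P sin α (the pull lifts the container).
At impending slip, P cos α = μ_s N = μ_s (m g − P sin α).
Solving: P (cos α + μ_s sin α) = μ_s m g → P = 0.19×952/(cos 43° + 0.19 sin 43°) = 181/0.8609 = 210 N.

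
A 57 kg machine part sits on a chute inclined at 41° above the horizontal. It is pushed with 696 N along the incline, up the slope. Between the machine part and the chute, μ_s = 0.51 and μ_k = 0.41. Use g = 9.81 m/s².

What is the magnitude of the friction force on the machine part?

f ≈ 173 N (down the incline)

The normal reaction is N = m g cos θ = 422 N.
Parallel to the incline, ΣF = 0 gives f = m g sin θ − P = 366.8 − 696 = -329.2 N (up-slope positive).
Maximum static friction available: μ_s N = 0.51 × 422 = 215.2 N.
Since |-329.2| > 215.2 N, static friction cannot hold it; the machine part slides up the incline and kinetic friction applies: f = μ_k N = 0.41 × 422 = 173 N.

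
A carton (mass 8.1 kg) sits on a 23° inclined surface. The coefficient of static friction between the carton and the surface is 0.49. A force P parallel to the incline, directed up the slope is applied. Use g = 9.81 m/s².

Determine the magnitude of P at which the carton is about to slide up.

At impending motion up the slope, friction acts down-slope at its limit: f = μ_s N.
P is parallel to the surface, so N = m g cos θ = 73.1 N.
Along the incline: P = m g sin θ + μ_s N = 31 + 0.49×73.1 = 66.9 N.

P ≈ 66.9 N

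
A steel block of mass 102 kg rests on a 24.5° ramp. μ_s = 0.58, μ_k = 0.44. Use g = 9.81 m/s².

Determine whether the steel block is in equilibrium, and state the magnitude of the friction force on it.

f ≈ 415 N

N = m g cos θ = 911 N.
Down-slope weight component: m g sin θ = 415 N.
μ_s N = 528 N.
415 ≤ 528 N, so it stays put; friction = 415 N.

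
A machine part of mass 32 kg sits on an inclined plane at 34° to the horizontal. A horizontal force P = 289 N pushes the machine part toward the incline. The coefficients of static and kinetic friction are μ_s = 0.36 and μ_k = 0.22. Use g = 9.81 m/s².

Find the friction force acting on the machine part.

f ≈ 64.1 N (down the incline)

Resolve perpendicular to the incline: N = m g cos θ + P sin θ = 32×9.81×cos 34° + 289×sin 34° = 421.9 N.
Along the incline, the net driving force (taking up-slope positive) is P cos θ − m g sin θ = 239.6 − 175.5 = 64.05 N, so equilibrium requires friction f = -64.05 N (down-slope).
Maximum static friction: μ_s N = 0.36 × 421.9 = 151.9 N.
|f_req| = 64.05 ≤ 151.9 N → the machine part is in equilibrium; friction equals the required value.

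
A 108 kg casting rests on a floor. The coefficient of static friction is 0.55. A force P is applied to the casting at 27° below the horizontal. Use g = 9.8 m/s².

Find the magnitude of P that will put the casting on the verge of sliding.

N = m g + P sin α (the push presses the casting into the floor).
At impending slip, P cos α = μ_s N = μ_s (m g + P sin α).
Solving: P (cos α − μ_s sin α) = μ_s m g → P = 0.55×1060/(cos 27° − 0.55 sin 27°) = 582/0.6413 = 908 N.

P ≈ 908 N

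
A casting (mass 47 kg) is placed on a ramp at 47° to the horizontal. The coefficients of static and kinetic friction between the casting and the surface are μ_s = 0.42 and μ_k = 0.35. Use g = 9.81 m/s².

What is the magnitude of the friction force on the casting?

f ≈ 110 N (up the incline)

Normal force: N = m g cos θ = 47 × 9.81 × cos 47° = 314.4 N.
For equilibrium along the incline, friction must balance the weight component: f = m g sin θ = 337.2 N up the slope.
Static friction can supply at most μ_s N = 132.1 N.
Since |337.2| > 132.1 N, static friction cannot hold it; the casting slides down the incline and kinetic friction applies: f = μ_k N = 0.35 × 314.4 = 110 N.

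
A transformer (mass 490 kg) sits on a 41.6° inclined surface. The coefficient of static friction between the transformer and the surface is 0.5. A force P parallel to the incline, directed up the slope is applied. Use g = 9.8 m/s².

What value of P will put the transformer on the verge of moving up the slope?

P ≈ 4980 N

At impending motion up the slope, friction acts down-slope at its limit: f = μ_s N.
P is parallel to the surface, so N = m g cos θ = 3590 N.
Along the incline: P = m g sin θ + μ_s N = 3190 + 0.5×3590 = 4980 N.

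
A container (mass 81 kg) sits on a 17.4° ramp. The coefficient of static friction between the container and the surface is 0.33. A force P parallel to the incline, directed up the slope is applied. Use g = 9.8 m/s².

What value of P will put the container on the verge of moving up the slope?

P ≈ 487 N

At impending motion up the slope, friction acts down-slope at its limit: f = μ_s N.
P is parallel to the surface, so N = m g cos θ = 757 N.
Along the incline: P = m g sin θ + μ_s N = 237 + 0.33×757 = 487 N.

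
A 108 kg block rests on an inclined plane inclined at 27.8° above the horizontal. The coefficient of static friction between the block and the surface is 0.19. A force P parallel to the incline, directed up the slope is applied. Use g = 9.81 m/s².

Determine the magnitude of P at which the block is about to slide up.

P ≈ 672 N

At impending motion up the slope, friction acts down-slope at its limit: f = μ_s N.
P is parallel to the surface, so N = m g cos θ = 937 N.
Along the incline: P = m g sin θ + μ_s N = 494 + 0.19×937 = 672 N.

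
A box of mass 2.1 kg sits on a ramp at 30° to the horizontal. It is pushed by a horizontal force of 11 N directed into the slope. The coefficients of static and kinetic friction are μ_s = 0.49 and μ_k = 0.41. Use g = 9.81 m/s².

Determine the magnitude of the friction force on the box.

f ≈ 0.774 N (up the incline)

Resolve perpendicular to the incline: N = m g cos θ + P sin θ = 2.1×9.81×cos 30° + 11×sin 30° = 23.34 N.
Parallel to the incline: P cos θ − m g sin θ = 9.526 − 10.3 = -0.7742 N; the friction needed to balance this is 0.7742 N acting up the slope.
The limit of static friction is μ_s N = 11.44 N.
|f_req| = 0.7742 ≤ 11.44 N → the box is in equilibrium; friction equals the required value.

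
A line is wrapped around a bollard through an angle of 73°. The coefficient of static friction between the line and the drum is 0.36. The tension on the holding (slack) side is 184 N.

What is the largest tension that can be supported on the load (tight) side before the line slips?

At impending slip the capstan equation gives T₂/T₁ = e^{μβ} with β in radians.
β = 73° × π/180 = 1.274 rad.
e^{μβ} = e^{0.36×1.274} = 1.582.
T₂ = T₁ · e^{μβ} = 184 × 1.582 = 291 N.

T_max ≈ 291 N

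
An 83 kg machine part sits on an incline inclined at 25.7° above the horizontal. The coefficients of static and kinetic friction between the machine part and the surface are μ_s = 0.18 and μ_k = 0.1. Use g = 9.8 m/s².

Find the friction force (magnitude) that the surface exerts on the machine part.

Normal force: N = m g cos θ = 83 × 9.8 × cos 25.7° = 732.9 N.
Along the slope the weight component is m g sin θ = 352.7 N; friction must supply exactly this, acting up-slope.
Static friction can supply at most μ_s N = 131.9 N.
|352.7| exceeds 131.9 N, so the machine part slips down-slope; friction is kinetic, f = μ_k N = 0.1×732.9 = 73.3 N.

f ≈ 73.3 N (up the incline)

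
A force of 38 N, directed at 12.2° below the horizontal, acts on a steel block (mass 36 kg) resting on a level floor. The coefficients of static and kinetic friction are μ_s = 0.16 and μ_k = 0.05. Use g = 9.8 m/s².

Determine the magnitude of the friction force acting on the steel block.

Vertical equilibrium gives N = m g + P sin α = 360.8 N.
The horizontal driving force is P cos α = 37.14 N, so equilibrium needs friction f = 37.14 N.
The static-friction limit is μ_s N = 57.73 N.
37.14 ≤ 57.73 N → static; friction equals the required 37.1 N.

f ≈ 37.1 N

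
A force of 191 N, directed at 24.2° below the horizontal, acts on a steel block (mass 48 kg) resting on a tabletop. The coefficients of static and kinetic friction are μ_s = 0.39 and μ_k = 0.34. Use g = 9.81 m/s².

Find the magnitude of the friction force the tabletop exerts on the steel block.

f ≈ 174 N

The vertical component of P adds to the normal force: N = m g + P sin α = 470.9 + 78.3 = 549.2 N.
The horizontal driving force is P cos α = 174.2 N, so equilibrium needs friction f = 174.2 N.
μ_s N = 0.39 × 549.2 = 214.2 N.
174.2 ≤ 214.2 N → static; friction equals the required 174 N.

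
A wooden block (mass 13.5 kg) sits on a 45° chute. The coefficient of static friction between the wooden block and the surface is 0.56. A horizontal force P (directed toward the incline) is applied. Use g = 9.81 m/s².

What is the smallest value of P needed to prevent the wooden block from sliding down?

The wooden block tends to slide down (tan θ > μ_s), so at the point of impending slip friction acts up-slope at its limit: f = μ_s N.
Perpendicular to the incline: N = m g cos θ + P sin θ.
Along the incline: P cos θ + μ_s N = m g sin θ, i.e. P cos θ + μ_s (m g cos θ + P sin θ) = m g sin θ.
Solving, P (cos θ + μ_s sin θ) = m g (sin θ − μ_s cos θ), so P = 132×0.3111/1.103 = 37.4 N.

P_min ≈ 37.4 N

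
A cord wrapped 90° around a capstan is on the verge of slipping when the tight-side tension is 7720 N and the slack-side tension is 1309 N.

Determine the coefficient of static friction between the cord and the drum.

T₂/T₁ = e^{μβ} → μ = ln(T₂/T₁)/β.
β = 90° = 1.571 rad.
μ = ln(7720/1309)/1.571 = ln(5.898)/1.571 = 1.13.

μ ≈ 1.13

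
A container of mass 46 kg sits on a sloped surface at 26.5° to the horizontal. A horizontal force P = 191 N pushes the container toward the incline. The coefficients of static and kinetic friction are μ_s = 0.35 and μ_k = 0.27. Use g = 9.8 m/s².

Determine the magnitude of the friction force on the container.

f ≈ 30.2 N (up the incline)

Normal direction: N = m g cos θ + P sin θ = 488.7 N.
Parallel to the incline: P cos θ − m g sin θ = 170.9 − 201.1 = -30.21 N; the friction needed to balance this is 30.21 N acting up the slope.
Maximum static friction: μ_s N = 0.35 × 488.7 = 171 N.
|f_req| = 30.21 ≤ 171 N → the container is in equilibrium; friction equals the required value.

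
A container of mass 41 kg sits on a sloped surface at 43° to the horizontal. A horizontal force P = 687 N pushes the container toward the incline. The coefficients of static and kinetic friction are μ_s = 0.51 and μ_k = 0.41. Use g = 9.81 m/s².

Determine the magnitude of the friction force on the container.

f ≈ 228 N (down the incline)

Resolve perpendicular to the incline: N = m g cos θ + P sin θ = 41×9.81×cos 43° + 687×sin 43° = 762.7 N.
Parallel to the incline: P cos θ − m g sin θ = 502.4 − 274.3 = 228.1 N; the friction needed to balance this is 228.1 N acting down the slope.
Maximum static friction: μ_s N = 0.51 × 762.7 = 389 N.
Since 228.1 N is within the 389 N limit, the container stays put and friction is exactly 228 N.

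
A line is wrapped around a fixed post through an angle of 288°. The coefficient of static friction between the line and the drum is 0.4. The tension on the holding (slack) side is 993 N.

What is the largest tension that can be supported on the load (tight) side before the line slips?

At impending slip the capstan equation gives T₂/T₁ = e^{μβ} with β in radians.
β = 288° × π/180 = 5.027 rad.
e^{μβ} = e^{0.4×5.027} = 7.468.
T₂ = T₁ · e^{μβ} = 993 × 7.468 = 7420 N.

T_max ≈ 7420 N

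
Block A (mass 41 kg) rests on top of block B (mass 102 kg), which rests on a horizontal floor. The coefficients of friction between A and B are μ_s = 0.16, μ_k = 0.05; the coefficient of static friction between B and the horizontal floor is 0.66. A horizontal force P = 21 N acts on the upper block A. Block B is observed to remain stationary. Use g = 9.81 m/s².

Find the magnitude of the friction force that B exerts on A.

The normal force B exerts on A is simply A's weight, N₁ = 402.2 N.
Maximum static friction on A from B: μ_s N₁ = 0.16×402.2 = 64.35 N.
P = 21 N is within that limit, so A and B move together (both at rest); the A–B friction is simply f₁ = P = 21 N.
B experiences an equal 21 N forward from A (third law). B is in equilibrium, so the floor supplies f₂ = 21 N of static friction (limit μ_s(m_A+m_B)g = 925.9 N, not exceeded).

f ≈ 21 N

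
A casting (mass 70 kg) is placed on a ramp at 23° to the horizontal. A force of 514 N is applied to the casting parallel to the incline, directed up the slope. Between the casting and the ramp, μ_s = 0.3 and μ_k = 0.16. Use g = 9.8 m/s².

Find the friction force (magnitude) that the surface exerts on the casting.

f ≈ 101 N (down the incline)

Perpendicular to the surface, N = m g cos θ = 70·9.8·cos 23° = 631.5 N.
For equilibrium along the incline the friction force must supply f = m g sin θ − P = 268 − 514 = -246 N (positive meaning up-slope).
Maximum static friction available: μ_s N = 0.3 × 631.5 = 189.4 N.
|-246| exceeds 189.4 N, so the casting slips up-slope; friction is kinetic, f = μ_k N = 0.16×631.5 = 101 N.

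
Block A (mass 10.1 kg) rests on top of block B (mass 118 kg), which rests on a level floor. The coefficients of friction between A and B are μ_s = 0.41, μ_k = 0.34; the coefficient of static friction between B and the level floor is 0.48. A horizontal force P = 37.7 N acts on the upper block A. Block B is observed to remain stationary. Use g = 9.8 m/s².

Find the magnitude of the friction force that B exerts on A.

f ≈ 37.7 N

The normal force B exerts on A is simply A's weight, N₁ = 98.98 N.
So the A–B interface can sustain at most μ_s N₁ = 40.58 N of static friction.
P = 37.7 N is within that limit, so A and B move together (both at rest); the A–B friction is simply f₁ = P = 37.7 N.
B experiences an equal 37.7 N forward from A (third law). B is in equilibrium, so the floor supplies f₂ = 37.7 N of static friction (limit μ_s(m_A+m_B)g = 602.6 N, not exceeded).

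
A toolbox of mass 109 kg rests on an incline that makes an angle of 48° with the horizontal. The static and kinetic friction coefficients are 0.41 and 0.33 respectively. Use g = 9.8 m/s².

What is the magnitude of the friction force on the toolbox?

Perpendicular to the surface, N = m g cos θ = 109·9.8·cos 48° = 714.8 N.
For equilibrium along the incline, friction must balance the weight component: f = m g sin θ = 793.8 N up the slope.
Maximum static friction available: μ_s N = 0.41 × 714.8 = 293.1 N.
|793.8| exceeds 293.1 N, so the toolbox slips down-slope; friction is kinetic, f = μ_k N = 0.33×714.8 = 236 N.

f ≈ 236 N (up the incline)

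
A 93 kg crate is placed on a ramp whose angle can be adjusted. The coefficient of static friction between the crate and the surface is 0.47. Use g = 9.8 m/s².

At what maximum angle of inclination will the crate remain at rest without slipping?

θ_max ≈ 25.2°

At the slip threshold, m g sin θ = μ_s · m g cos θ, so tan θ = μ_s.
θ_max = arctan(0.47) = 25.2°.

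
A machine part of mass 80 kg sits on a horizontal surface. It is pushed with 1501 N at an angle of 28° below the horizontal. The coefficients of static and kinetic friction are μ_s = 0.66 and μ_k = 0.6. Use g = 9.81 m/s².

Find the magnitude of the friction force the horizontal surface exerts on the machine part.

The vertical component of P adds to the normal force: N = m g + P sin α = 784.8 + 704.7 = 1489 N.
For equilibrium, f = P cos α = 1501×cos 28° = 1325 N.
The static-friction limit is μ_s N = 983.1 N.
The required friction exceeds μ_s N, so the machine part moves and f = μ_k N = 894 N.

f ≈ 894 N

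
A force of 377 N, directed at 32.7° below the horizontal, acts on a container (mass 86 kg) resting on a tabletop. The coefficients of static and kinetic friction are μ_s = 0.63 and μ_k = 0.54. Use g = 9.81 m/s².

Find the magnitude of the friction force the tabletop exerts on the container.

f ≈ 317 N

Vertical equilibrium gives N = m g + P sin α = 1047 N.
Horizontally, friction must balance P cos α = 317.2 N.
The static-friction limit is μ_s N = 659.8 N.
Since 317.2 N does not exceed the limit, the container stays at rest and f = 317 N.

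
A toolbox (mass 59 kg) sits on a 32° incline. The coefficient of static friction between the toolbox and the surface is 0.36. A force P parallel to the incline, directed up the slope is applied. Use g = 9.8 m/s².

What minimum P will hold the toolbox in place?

The toolbox tends to slide down (tan θ > μ_s), so at the point of impending slip friction acts up-slope at its limit: f = μ_s N.
P is parallel to the surface, so N = m g cos θ = 490 N.
Along the incline: P + μ_s N = m g sin θ, so P = 306 − 0.36×490 = 130 N.

P_min ≈ 130 N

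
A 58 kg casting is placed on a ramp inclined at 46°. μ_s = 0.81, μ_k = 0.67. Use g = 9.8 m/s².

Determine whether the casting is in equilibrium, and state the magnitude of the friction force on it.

f ≈ 265 N

N = m g cos θ = 395 N.
Down-slope weight component: m g sin θ = 409 N.
μ_s N = 320 N.
409 > 320 N, so it slides; kinetic friction f = μ_k N = 0.67×395 = 265 N.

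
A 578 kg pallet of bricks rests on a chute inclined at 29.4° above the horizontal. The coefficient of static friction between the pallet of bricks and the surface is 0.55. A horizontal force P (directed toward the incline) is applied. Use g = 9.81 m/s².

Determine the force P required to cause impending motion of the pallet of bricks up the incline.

P ≈ 9150 N

At impending motion up the slope, friction acts down-slope at its limit: f = μ_s N.
Perpendicular to the incline: N = m g cos θ + P sin θ.
Along the incline: P cos θ = m g sin θ + μ_s N = m g sin θ + μ_s (m g cos θ + P sin θ).
Solving, P (cos θ − μ_s sin θ) = m g (sin θ + μ_s cos θ), so P = 578×9.81×(sin 29.4° + 0.55 cos 29.4°)/(cos 29.4° − 0.55 sin 29.4°) = 5670×0.9701/0.6012 = 9150 N.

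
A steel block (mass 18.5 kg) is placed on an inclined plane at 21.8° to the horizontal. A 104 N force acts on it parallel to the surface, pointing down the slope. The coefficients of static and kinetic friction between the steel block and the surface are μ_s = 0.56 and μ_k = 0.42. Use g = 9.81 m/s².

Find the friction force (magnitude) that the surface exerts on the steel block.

The normal reaction is N = m g cos θ = 168.5 N.
Parallel to the incline, ΣF = 0 gives f = m g sin θ + P = 67.4 + 104 = 171.4 N (up-slope positive).
Maximum static friction available: μ_s N = 0.56 × 168.5 = 94.36 N.
|171.4| exceeds 94.36 N, so the steel block slips down-slope; friction is kinetic, f = μ_k N = 0.42×168.5 = 70.8 N.

f ≈ 70.8 N (up the incline)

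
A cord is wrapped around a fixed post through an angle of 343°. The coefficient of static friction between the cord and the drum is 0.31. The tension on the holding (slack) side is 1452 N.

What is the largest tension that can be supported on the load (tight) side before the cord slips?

At impending slip the capstan equation gives T₂/T₁ = e^{μβ} with β in radians.
β = 343° × π/180 = 5.986 rad.
e^{μβ} = e^{0.31×5.986} = 6.397.
T₂ = T₁ · e^{μβ} = 1452 × 6.397 = 9290 N.

T_max ≈ 9290 N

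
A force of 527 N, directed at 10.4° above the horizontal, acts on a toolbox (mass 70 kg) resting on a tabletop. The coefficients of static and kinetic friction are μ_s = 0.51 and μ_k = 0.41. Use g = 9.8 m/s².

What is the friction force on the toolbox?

Vertical equilibrium gives N = m g − P sin α = 590.9 N.
For equilibrium, f = P cos α = 527×cos 10.4° = 518.3 N.
μ_s N = 0.51 × 590.9 = 301.3 N.
518.3 > 301.3 N → the toolbox slides; f = μ_k N = 0.41×590.9 = 242 N.

f ≈ 242 N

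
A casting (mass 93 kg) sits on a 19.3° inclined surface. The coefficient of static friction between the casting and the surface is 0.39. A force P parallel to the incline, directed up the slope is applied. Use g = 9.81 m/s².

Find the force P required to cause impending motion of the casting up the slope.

At impending motion up the slope, friction acts down-slope at its limit: f = μ_s N.
P is parallel to the surface, so N = m g cos θ = 861 N.
Along the incline: P = m g sin θ + μ_s N = 302 + 0.39×861 = 637 N.

P ≈ 637 N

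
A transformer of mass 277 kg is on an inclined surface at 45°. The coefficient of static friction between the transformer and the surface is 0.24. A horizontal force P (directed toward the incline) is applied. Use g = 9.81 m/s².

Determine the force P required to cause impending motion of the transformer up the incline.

P ≈ 4430 N

At impending motion up the slope, friction acts down-slope at its limit: f = μ_s N.
Perpendicular to the incline: N = m g cos θ + P sin θ.
Along the incline: P cos θ = m g sin θ + μ_s N = m g sin θ + μ_s (m g cos θ + P sin θ).
Solving, P (cos θ − μ_s sin θ) = m g (sin θ + μ_s cos θ), so P = 277×9.81×(sin 45° + 0.24 cos 45°)/(cos 45° − 0.24 sin 45°) = 2720×0.8768/0.5374 = 4430 N.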